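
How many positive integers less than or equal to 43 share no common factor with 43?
42

43 = 43
φ(n) = n × ∏(1 - 1/p) for each prime p dividing n
φ(43) = 43 × (1 - 1/43) = 42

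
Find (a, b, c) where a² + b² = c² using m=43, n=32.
(825, 2752, 2873)

Euclid's formula: a = m² - n², b = 2mn, c = m² + n²
m = 43, n = 32
a = 43² - 32² = 1849 - 1024 = 825
b = 2 × 43 × 32 = 2752
c = 43² + 32² = 1849 + 1024 = 2873
Verification: 825² + 2752² = 680625 + 7573504 = 8254129 = 2873² ✓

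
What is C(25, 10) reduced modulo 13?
1

Using Lucas' theorem:
Write n=25 and k=10 in base 13:
n in base 13: [1, 12]
k in base 13: [0, 10]
C(25,10) mod 13 = ∏ C(n_i, k_i) mod 13
Digit binomials (mod 13): C(1,0) = 1; C(12,10) = 66 ≡ 1
Product: 1 × 1 = 1 ≡ 1 (mod 13)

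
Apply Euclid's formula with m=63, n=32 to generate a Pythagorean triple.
(2945, 4032, 4993)

Euclid's formula: a = m² - n², b = 2mn, c = m² + n²
m = 63, n = 32
a = 63² - 32² = 3969 - 1024 = 2945
b = 2 × 63 × 32 = 4032
c = 63² + 32² = 3969 + 1024 = 4993
Verification: 2945² + 4032² = 8673025 + 16257024 = 24930049 = 4993² ✓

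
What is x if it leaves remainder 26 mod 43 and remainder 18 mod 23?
800

Using Chinese Remainder Theorem:
M = 43 × 23 = 989
M1 = 23, M2 = 43
y1 = 23^(-1) mod 43 = 15
y2 = 43^(-1) mod 23 = 15
x = (26×23×15 + 18×43×15) mod 989 = 800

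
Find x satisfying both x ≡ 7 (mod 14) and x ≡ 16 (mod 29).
161

Using Chinese Remainder Theorem:
M = 14 × 29 = 406
M1 = 29, M2 = 14
y1 = 29^(-1) mod 14 = 1
y2 = 14^(-1) mod 29 = 27
x = (7×29×1 + 16×14×27) mod 406 = 161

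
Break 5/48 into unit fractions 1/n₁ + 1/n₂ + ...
1/10 + 1/240

Greedy algorithm:
5/48: ceiling(48/5) = 10, use 1/10
1/240: ceiling(240/1) = 240, use 1/240
Result: 5/48 = 1/10 + 1/240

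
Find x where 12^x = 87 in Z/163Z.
142

Baby-step giant-step with step n = ⌈√163⌉ = 13.
Baby steps 12^j mod 163 (j:value) for j=0..12: 0:1, 1:12, 2:144, 3:98, 4:35, 5:94, 6:150, 7:7, 8:84, 9:30, 10:34, 11:82, 12:6.
Giant-step multiplier: 12^(-13) ≡ 12^(162-13) = 12^149 ≡ 120 (mod 163).
Giant steps γ_i = 87·120^i mod 163: γ_0=87, γ_1=8, γ_2=145, γ_3=122, γ_4=133, γ_5=149, γ_6=113, γ_7=31, γ_8=134, γ_9=106, γ_10=6 (in table at j=12).
x = i·n + j = 10·13 + 12 = 142.
Check: 12^142 ≡ 87 (mod 163).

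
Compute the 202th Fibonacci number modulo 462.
265

Matrix identity: Q^n = [[F_(n+1), F_n], [F_n, F_(n-1)]] with Q = [[1,1],[1,0]].
n = 202 = 11001010₂. Square-and-multiply, entries mod 462:
Q^1 = [[1,1],[1,0]]
Q^3 = (Q^1)²·Q = [[3,2],[2,1]]
Q^6 = (Q^3)² = [[13,8],[8,5]]
Q^12 = (Q^6)² = [[233,144],[144,89]]
Q^25 = (Q^12)²·Q = [[349,181],[181,168]]
Q^50 = (Q^25)² = [[254,253],[253,1]]
Q^101 = (Q^50)²·Q = [[386,89],[89,297]]
Q^202 = (Q^101)² = [[299,265],[265,34]]
F_202 mod 462 = Q^202[0][1] = 265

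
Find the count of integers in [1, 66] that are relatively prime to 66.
20

66 = 2 × 3 × 11
φ(n) = n × ∏(1 - 1/p) for each prime p dividing n
φ(66) = 66 × (1 - 1/2) × (1 - 1/3) × (1 - 1/11) = 20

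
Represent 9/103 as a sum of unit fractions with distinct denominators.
1/12 + 1/248 + 1/76632

Greedy algorithm:
9/103: ceiling(103/9) = 12, use 1/12
5/1236: ceiling(1236/5) = 248, use 1/248
1/76632: ceiling(76632/1) = 76632, use 1/76632
Result: 9/103 = 1/12 + 1/248 + 1/76632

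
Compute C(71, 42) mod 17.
0

Using Lucas' theorem:
Write n=71 and k=42 in base 17:
n in base 17: [4, 3]
k in base 17: [2, 8]
C(71,42) mod 17 = ∏ C(n_i, k_i) mod 17
Digit binomials (mod 17): C(4,2) = 6; C(3,8) = 0 (k_i > n_i)
Product: 6 × 0 = 0 ≡ 0 (mod 17)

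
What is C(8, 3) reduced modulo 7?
0

Using Lucas' theorem:
Write n=8 and k=3 in base 7:
n in base 7: [1, 1]
k in base 7: [0, 3]
C(8,3) mod 7 = ∏ C(n_i, k_i) mod 7
Digit binomials (mod 7): C(1,0) = 1; C(1,3) = 0 (k_i > n_i)
Product: 1 × 0 = 0 ≡ 0 (mod 7)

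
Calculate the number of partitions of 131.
5964539504

p(n) counts ways to write n as a sum of positive integers (order ignored).
Euler's pentagonal recurrence: p(k) = p(k-1) + p(k-2) - p(k-5) - p(k-7) + p(k-12) + p(k-15) - ... (offsets j(3j∓1)/2, signs ++--, p(0)=1, p(<0)=0).
DP table for k = 0..130: p(0)=1, p(1)=1, p(2)=2, p(3)=3, p(4)=5, p(5)=7, p(6)=11, p(7)=15, p(8)=22, p(9)=30, p(10)=42, p(11)=56, p(12)=77, p(13)=101, p(14)=135, p(15)=176, p(16)=231, p(17)=297, p(18)=385, p(19)=490, p(20)=627, p(21)=792, p(22)=1002, p(23)=1255, p(24)=1575, p(25)=1958, p(26)=2436, p(27)=3010, p(28)=3718, p(29)=4565, p(30)=5604, p(31)=6842, p(32)=8349, p(33)=10143, p(34)=12310, p(35)=14883, p(36)=17977, p(37)=21637, p(38)=26015, p(39)=31185, p(40)=37338, p(41)=44583, p(42)=53174, p(43)=63261, p(44)=75175, p(45)=89134, p(46)=105558, p(47)=124754, p(48)=147273, p(49)=173525, p(50)=204226, p(51)=239943, p(52)=281589, p(53)=329931, p(54)=386155, p(55)=451276, p(56)=526823, p(57)=614154, p(58)=715220, p(59)=831820, p(60)=966467, p(61)=1121505, p(62)=1300156, p(63)=1505499, p(64)=1741630, p(65)=2012558, p(66)=2323520, p(67)=2679689, p(68)=3087735, p(69)=3554345, p(70)=4087968, p(71)=4697205, p(72)=5392783, p(73)=6185689, p(74)=7089500, p(75)=8118264, p(76)=9289091, p(77)=10619863, p(78)=12132164, p(79)=13848650, p(80)=15796476, p(81)=18004327, p(82)=20506255, p(83)=23338469, p(84)=26543660, p(85)=30167357, p(86)=34262962, p(87)=38887673, p(88)=44108109, p(89)=49995925, p(90)=56634173, p(91)=64112359, p(92)=72533807, p(93)=82010177, p(94)=92669720, p(95)=104651419, p(96)=118114304, p(97)=133230930, p(98)=150198136, p(99)=169229875, p(100)=190569292, p(101)=214481126, p(102)=241265379, p(103)=271248950, p(104)=304801365, p(105)=342325709, p(106)=384276336, p(107)=431149389, p(108)=483502844, p(109)=541946240, p(110)=607163746, p(111)=679903203, p(112)=761002156, p(113)=851376628, p(114)=952050665, p(115)=1064144451, p(116)=1188908248, p(117)=1327710076, p(118)=1482074143, p(119)=1653668665, p(120)=1844349560, p(121)=2056148051, p(122)=2291320912, p(123)=2552338241, p(124)=2841940500, p(125)=3163127352, p(126)=3519222692, p(127)=3913864295, p(128)=4351078600, p(129)=4835271870, p(130)=5371315400.
Final step: p(131) = p(130) + p(129) - p(126) - p(124) + p(119) + p(116) - p(109) - p(105) + p(96) + p(91) - p(80) - p(74) + p(61) + p(54) - p(39) - p(31) + p(14) + p(5)
= 5371315400 + 4835271870 - 3519222692 - 2841940500 + 1653668665 + 1188908248 - 541946240 - 342325709 + 118114304 + 64112359 - 15796476 - 7089500 + 1121505 + 386155 - 31185 - 6842 + 135 + 7
= 5964539504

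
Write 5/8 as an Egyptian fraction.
1/2 + 1/8

Greedy algorithm:
5/8: ceiling(8/5) = 2, use 1/2
1/8: ceiling(8/1) = 8, use 1/8
Result: 5/8 = 1/2 + 1/8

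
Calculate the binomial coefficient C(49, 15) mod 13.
5

Using Lucas' theorem:
Write n=49 and k=15 in base 13:
n in base 13: [3, 10]
k in base 13: [1, 2]
C(49,15) mod 13 = ∏ C(n_i, k_i) mod 13
Digit binomials (mod 13): C(3,1) = 3; C(10,2) = 45 ≡ 6
Product: 3 × 6 = 18 ≡ 5 (mod 13)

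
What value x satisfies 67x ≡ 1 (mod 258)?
181

gcd(67, 258) = 1, so the inverse exists.
Extended Euclidean algorithm on (258, 67):
258 = 3 × 67 + 57  ⟹  57 = (1)·258 + (-3)·67
67 = 1 × 57 + 10  ⟹  10 = (-1)·258 + (4)·67
57 = 5 × 10 + 7  ⟹  7 = (6)·258 + (-23)·67
10 = 1 × 7 + 3  ⟹  3 = (-7)·258 + (27)·67
7 = 2 × 3 + 1  ⟹  1 = (20)·258 + (-77)·67
So (-77)·67 ≡ 1 (mod 258), i.e. 67^(-1) ≡ -77 ≡ 181 (mod 258).
Check: 67 × 181 = 12127 ≡ 1 (mod 258)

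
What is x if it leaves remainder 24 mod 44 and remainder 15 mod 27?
420

Using Chinese Remainder Theorem:
M = 44 × 27 = 1188
M1 = 27, M2 = 44
y1 = 27^(-1) mod 44 = 31
y2 = 44^(-1) mod 27 = 8
x = (24×27×31 + 15×44×8) mod 1188 = 420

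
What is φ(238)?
96

238 = 2 × 7 × 17
φ(n) = n × ∏(1 - 1/p) for each prime p dividing n
φ(238) = 238 × (1 - 1/2) × (1 - 1/7) × (1 - 1/17) = 96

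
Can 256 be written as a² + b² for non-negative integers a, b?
0² + 16² (a=0, b=16)

Factorization: 256 = 2^8
By Fermat: n is sum of two squares iff every prime p ≡ 3 (mod 4) appears to even power.
All primes ≡ 3 (mod 4) appear to even power.
Search a = 0, 1, 2, … for 256 - a² a perfect square: first hit at a = 0: 256 - 0 = 256 = 16².
256 = 0² + 16² = 0 + 256 ✓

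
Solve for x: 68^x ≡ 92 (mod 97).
37

Baby-step giant-step with step n = ⌈√97⌉ = 10.
Baby steps 68^j mod 97 (j:value) for j=0..9: 0:1, 1:68, 2:65, 3:55, 4:54, 5:83, 6:18, 7:60, 8:6, 9:20.
Giant-step multiplier: 68^(-10) ≡ 68^(96-10) = 68^86 ≡ 49 (mod 97).
Giant steps γ_i = 92·49^i mod 97: γ_0=92, γ_1=46, γ_2=23, γ_3=60 (in table at j=7).
x = i·n + j = 3·10 + 7 = 37.
Check: 68^37 ≡ 92 (mod 97).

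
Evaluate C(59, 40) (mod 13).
2

Using Lucas' theorem:
Write n=59 and k=40 in base 13:
n in base 13: [4, 7]
k in base 13: [3, 1]
C(59,40) mod 13 = ∏ C(n_i, k_i) mod 13
Digit binomials (mod 13): C(4,3) = 4; C(7,1) = 7
Product: 4 × 7 = 28 ≡ 2 (mod 13)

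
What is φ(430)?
168

430 = 2 × 5 × 43
φ(n) = n × ∏(1 - 1/p) for each prime p dividing n
φ(430) = 430 × (1 - 1/2) × (1 - 1/5) × (1 - 1/43) = 168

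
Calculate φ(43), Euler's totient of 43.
42

43 = 43
φ(n) = n × ∏(1 - 1/p) for each prime p dividing n
φ(43) = 43 × (1 - 1/43) = 42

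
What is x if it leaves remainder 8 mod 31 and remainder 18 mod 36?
1062

Using Chinese Remainder Theorem:
M = 31 × 36 = 1116
M1 = 36, M2 = 31
y1 = 36^(-1) mod 31 = 25
y2 = 31^(-1) mod 36 = 7
x = (8×36×25 + 18×31×7) mod 1116 = 1062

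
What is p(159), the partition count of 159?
97662728555

p(n) counts ways to write n as a sum of positive integers (order ignored).
Euler's pentagonal recurrence: p(k) = p(k-1) + p(k-2) - p(k-5) - p(k-7) + p(k-12) + p(k-15) - ... (offsets j(3j∓1)/2, signs ++--, p(0)=1, p(<0)=0).
DP table for k = 0..158: p(0)=1, p(1)=1, p(2)=2, p(3)=3, p(4)=5, p(5)=7, p(6)=11, p(7)=15, p(8)=22, p(9)=30, p(10)=42, p(11)=56, p(12)=77, p(13)=101, p(14)=135, p(15)=176, p(16)=231, p(17)=297, p(18)=385, p(19)=490, p(20)=627, p(21)=792, p(22)=1002, p(23)=1255, p(24)=1575, p(25)=1958, p(26)=2436, p(27)=3010, p(28)=3718, p(29)=4565, p(30)=5604, p(31)=6842, p(32)=8349, p(33)=10143, p(34)=12310, p(35)=14883, p(36)=17977, p(37)=21637, p(38)=26015, p(39)=31185, p(40)=37338, p(41)=44583, p(42)=53174, p(43)=63261, p(44)=75175, p(45)=89134, p(46)=105558, p(47)=124754, p(48)=147273, p(49)=173525, p(50)=204226, p(51)=239943, p(52)=281589, p(53)=329931, p(54)=386155, p(55)=451276, p(56)=526823, p(57)=614154, p(58)=715220, p(59)=831820, p(60)=966467, p(61)=1121505, p(62)=1300156, p(63)=1505499, p(64)=1741630, p(65)=2012558, p(66)=2323520, p(67)=2679689, p(68)=3087735, p(69)=3554345, p(70)=4087968, p(71)=4697205, p(72)=5392783, p(73)=6185689, p(74)=7089500, p(75)=8118264, p(76)=9289091, p(77)=10619863, p(78)=12132164, p(79)=13848650, p(80)=15796476, p(81)=18004327, p(82)=20506255, p(83)=23338469, p(84)=26543660, p(85)=30167357, p(86)=34262962, p(87)=38887673, p(88)=44108109, p(89)=49995925, p(90)=56634173, p(91)=64112359, p(92)=72533807, p(93)=82010177, p(94)=92669720, p(95)=104651419, p(96)=118114304, p(97)=133230930, p(98)=150198136, p(99)=169229875, p(100)=190569292, p(101)=214481126, p(102)=241265379, p(103)=271248950, p(104)=304801365, p(105)=342325709, p(106)=384276336, p(107)=431149389, p(108)=483502844, p(109)=541946240, p(110)=607163746, p(111)=679903203, p(112)=761002156, p(113)=851376628, p(114)=952050665, p(115)=1064144451, p(116)=1188908248, p(117)=1327710076, p(118)=1482074143, p(119)=1653668665, p(120)=1844349560, p(121)=2056148051, p(122)=2291320912, p(123)=2552338241, p(124)=2841940500, p(125)=3163127352, p(126)=3519222692, p(127)=3913864295, p(128)=4351078600, p(129)=4835271870, p(130)=5371315400, p(131)=5964539504, p(132)=6620830889, p(133)=7346629512, p(134)=8149040695, p(135)=9035836076, p(136)=10015581680, p(137)=11097645016, p(138)=12292341831, p(139)=13610949895, p(140)=15065878135, p(141)=16670689208, p(142)=18440293320, p(143)=20390982757, p(144)=22540654445, p(145)=24908858009, p(146)=27517052599, p(147)=30388671978, p(148)=33549419497, p(149)=37027355200, p(150)=40853235313, p(151)=45060624582, p(152)=49686288421, p(153)=54770336324, p(154)=60356673280, p(155)=66493182097, p(156)=73232243759, p(157)=80630964769, p(158)=88751778802.
Final step: p(159) = p(158) + p(157) - p(154) - p(152) + p(147) + p(144) - p(137) - p(133) + p(124) + p(119) - p(108) - p(102) + p(89) + p(82) - p(67) - p(59) + p(42) + p(33) - p(14) - p(4)
= 88751778802 + 80630964769 - 60356673280 - 49686288421 + 30388671978 + 22540654445 - 11097645016 - 7346629512 + 2841940500 + 1653668665 - 483502844 - 241265379 + 49995925 + 20506255 - 2679689 - 831820 + 53174 + 10143 - 135 - 5
= 97662728555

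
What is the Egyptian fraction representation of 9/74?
1/9 + 1/96 + 1/10656

Greedy algorithm:
9/74: ceiling(74/9) = 9, use 1/9
7/666: ceiling(666/7) = 96, use 1/96
1/10656: ceiling(10656/1) = 10656, use 1/10656
Result: 9/74 = 1/9 + 1/96 + 1/10656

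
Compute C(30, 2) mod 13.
6

Using Lucas' theorem:
Write n=30 and k=2 in base 13:
n in base 13: [2, 4]
k in base 13: [0, 2]
C(30,2) mod 13 = ∏ C(n_i, k_i) mod 13
Digit binomials (mod 13): C(2,0) = 1; C(4,2) = 6
Product: 1 × 6 = 6 ≡ 6 (mod 13)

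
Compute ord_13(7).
12

13 is prime, so ord(7) divides φ(13) = 12.
Divisors of 12: 1, 2, 3, 4, 6, 12.
Repeated squaring: 7^1 ≡ 7, 7^2 ≡ 10, 7^4 ≡ 9, 7^8 ≡ 3 (mod 13).
Test 7^d mod 13 for each divisor d in increasing order:
7^1 ≡ 7
7^2 ≡ 10
7^3 = 7^2·7^1 ≡ 5
7^4 ≡ 9
7^6 = 7^4·7^2 ≡ 12
7^12 = 7^8·7^4 ≡ 1  ← first divisor giving 1
The order is 12.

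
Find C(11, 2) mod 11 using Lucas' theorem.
0

Using Lucas' theorem:
Write n=11 and k=2 in base 11:
n in base 11: [1, 0]
k in base 11: [0, 2]
C(11,2) mod 11 = ∏ C(n_i, k_i) mod 11
Digit binomials (mod 11): C(1,0) = 1; C(0,2) = 0 (k_i > n_i)
Product: 1 × 0 = 0 ≡ 0 (mod 11)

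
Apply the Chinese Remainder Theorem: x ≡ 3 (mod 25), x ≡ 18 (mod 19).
303

Using Chinese Remainder Theorem:
M = 25 × 19 = 475
M1 = 19, M2 = 25
y1 = 19^(-1) mod 25 = 4
y2 = 25^(-1) mod 19 = 16
x = (3×19×4 + 18×25×16) mod 475 = 303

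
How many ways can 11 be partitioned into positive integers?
56

p(n) counts ways to write n as a sum of positive integers (order ignored).
Euler's pentagonal recurrence: p(k) = p(k-1) + p(k-2) - p(k-5) - p(k-7) + p(k-12) + p(k-15) - ... (offsets j(3j∓1)/2, signs ++--, p(0)=1, p(<0)=0).
DP table for k = 0..10: p(0)=1, p(1)=1, p(2)=2, p(3)=3, p(4)=5, p(5)=7, p(6)=11, p(7)=15, p(8)=22, p(9)=30, p(10)=42.
Final step: p(11) = p(10) + p(9) - p(6) - p(4)
= 42 + 30 - 11 - 5
= 56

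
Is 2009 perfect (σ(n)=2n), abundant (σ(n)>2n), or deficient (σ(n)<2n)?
deficient

Proper divisors of 2009: sum = 1 + 7 + 41 + 49 + 287 = 385
Since 385 < 2009, 2009 is deficient.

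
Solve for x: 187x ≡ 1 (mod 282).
187

gcd(187, 282) = 1, so the inverse exists.
Extended Euclidean algorithm on (282, 187):
282 = 1 × 187 + 95  ⟹  95 = (1)·282 + (-1)·187
187 = 1 × 95 + 92  ⟹  92 = (-1)·282 + (2)·187
95 = 1 × 92 + 3  ⟹  3 = (2)·282 + (-3)·187
92 = 30 × 3 + 2  ⟹  2 = (-61)·282 + (92)·187
3 = 1 × 2 + 1  ⟹  1 = (63)·282 + (-95)·187
So (-95)·187 ≡ 1 (mod 282), i.e. 187^(-1) ≡ -95 ≡ 187 (mod 282).
Check: 187 × 187 = 34969 ≡ 1 (mod 282)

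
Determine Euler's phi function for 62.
30

62 = 2 × 31
φ(n) = n × ∏(1 - 1/p) for each prime p dividing n
φ(62) = 62 × (1 - 1/2) × (1 - 1/31) = 30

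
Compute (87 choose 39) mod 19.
9

Using Lucas' theorem:
Write n=87 and k=39 in base 19:
n in base 19: [4, 11]
k in base 19: [2, 1]
C(87,39) mod 19 = ∏ C(n_i, k_i) mod 19
Digit binomials (mod 19): C(4,2) = 6; C(11,1) = 11
Product: 6 × 11 = 66 ≡ 9 (mod 19)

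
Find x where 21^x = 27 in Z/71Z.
34

Baby-step giant-step with step n = ⌈√71⌉ = 9.
Baby steps 21^j mod 71 (j:value) for j=0..8: 0:1, 1:21, 2:15, 3:31, 4:12, 5:39, 6:38, 7:17, 8:2.
Giant-step multiplier: 21^(-9) ≡ 21^(70-9) = 21^61 ≡ 22 (mod 71).
Giant steps γ_i = 27·22^i mod 71: γ_0=27, γ_1=26, γ_2=4, γ_3=17 (in table at j=7).
x = i·n + j = 3·9 + 7 = 34.
Check: 21^34 ≡ 27 (mod 71).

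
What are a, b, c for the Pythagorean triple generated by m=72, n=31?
(4223, 4464, 6145)

Euclid's formula: a = m² - n², b = 2mn, c = m² + n²
m = 72, n = 31
a = 72² - 31² = 5184 - 961 = 4223
b = 2 × 72 × 31 = 4464
c = 72² + 31² = 5184 + 961 = 6145
Verification: 4223² + 4464² = 17833729 + 19927296 = 37761025 = 6145² ✓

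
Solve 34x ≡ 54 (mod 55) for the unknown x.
x ≡ 21 (mod 55)

gcd(34, 55) = 1, which divides 54, so solutions exist.
Find 34^(-1) mod 55 by the extended Euclidean algorithm:
55 = 1 × 34 + 21  ⟹  21 = (1)·55 + (-1)·34
34 = 1 × 21 + 13  ⟹  13 = (-1)·55 + (2)·34
21 = 1 × 13 + 8  ⟹  8 = (2)·55 + (-3)·34
13 = 1 × 8 + 5  ⟹  5 = (-3)·55 + (5)·34
8 = 1 × 5 + 3  ⟹  3 = (5)·55 + (-8)·34
5 = 1 × 3 + 2  ⟹  2 = (-8)·55 + (13)·34
3 = 1 × 2 + 1  ⟹  1 = (13)·55 + (-21)·34
So (-21)·34 ≡ 1 (mod 55), i.e. 34^(-1) ≡ -21 ≡ 34 (mod 55).
x ≡ 34 × 54 = 1836 ≡ 21 (mod 55).
Check: 34 × 21 = 714 ≡ 54 (mod 55).
Unique solution: x ≡ 21 (mod 55)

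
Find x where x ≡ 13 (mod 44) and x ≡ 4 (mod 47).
145

Using Chinese Remainder Theorem:
M = 44 × 47 = 2068
M1 = 47, M2 = 44
y1 = 47^(-1) mod 44 = 15
y2 = 44^(-1) mod 47 = 31
x = (13×47×15 + 4×44×31) mod 2068 = 145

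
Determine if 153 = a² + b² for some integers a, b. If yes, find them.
3² + 12² (a=3, b=12)

Factorization: 153 = 3^2 × 17
By Fermat: n is sum of two squares iff every prime p ≡ 3 (mod 4) appears to even power.
All primes ≡ 3 (mod 4) appear to even power.
Search a = 0, 1, 2, … for 153 - a² a perfect square: first hit at a = 3: 153 - 9 = 144 = 12².
153 = 3² + 12² = 9 + 144 ✓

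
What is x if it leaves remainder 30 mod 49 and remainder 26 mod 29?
1157

Using Chinese Remainder Theorem:
M = 49 × 29 = 1421
M1 = 29, M2 = 49
y1 = 29^(-1) mod 49 = 22
y2 = 49^(-1) mod 29 = 16
x = (30×29×22 + 26×49×16) mod 1421 = 1157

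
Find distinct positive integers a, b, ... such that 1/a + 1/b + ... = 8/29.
1/4 + 1/39 + 1/4524

Greedy algorithm:
8/29: ceiling(29/8) = 4, use 1/4
3/116: ceiling(116/3) = 39, use 1/39
1/4524: ceiling(4524/1) = 4524, use 1/4524
Result: 8/29 = 1/4 + 1/39 + 1/4524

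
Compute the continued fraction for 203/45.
[4; 1, 1, 22]

Euclidean algorithm steps:
203 = 4 × 45 + 23
45 = 1 × 23 + 22
23 = 1 × 22 + 1
22 = 22 × 1 + 0
Continued fraction: [4; 1, 1, 22]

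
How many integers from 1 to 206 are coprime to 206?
102

206 = 2 × 103
φ(n) = n × ∏(1 - 1/p) for each prime p dividing n
φ(206) = 206 × (1 - 1/2) × (1 - 1/103) = 102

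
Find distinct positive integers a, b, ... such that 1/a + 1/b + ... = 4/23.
1/6 + 1/138

Greedy algorithm:
4/23: ceiling(23/4) = 6, use 1/6
1/138: ceiling(138/1) = 138, use 1/138
Result: 4/23 = 1/6 + 1/138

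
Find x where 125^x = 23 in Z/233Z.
56

Baby-step giant-step with step n = ⌈√233⌉ = 16.
Baby steps 125^j mod 233 (j:value) for j=0..15: 0:1, 1:125, 2:14, 3:119, 4:196, 5:35, 6:181, 7:24, 8:204, 9:103, 10:60, 11:44, 12:141, 13:150, 14:110, 15:3.
Giant-step multiplier: 125^(-16) ≡ 125^(232-16) = 125^216 ≡ 64 (mod 233).
Giant steps γ_i = 23·64^i mod 233: γ_0=23, γ_1=74, γ_2=76, γ_3=204 (in table at j=8).
x = i·n + j = 3·16 + 8 = 56.
Check: 125^56 ≡ 23 (mod 233).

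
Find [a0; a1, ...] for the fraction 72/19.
[3; 1, 3, 1, 3]

Euclidean algorithm steps:
72 = 3 × 19 + 15
19 = 1 × 15 + 4
15 = 3 × 4 + 3
4 = 1 × 3 + 1
3 = 3 × 1 + 0
Continued fraction: [3; 1, 3, 1, 3]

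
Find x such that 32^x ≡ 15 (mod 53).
44

Baby-step giant-step with step n = ⌈√53⌉ = 8.
Baby steps 32^j mod 53 (j:value) for j=0..7: 0:1, 1:32, 2:17, 3:14, 4:24, 5:26, 6:37, 7:18.
Giant-step multiplier: 32^(-8) ≡ 32^(52-8) = 32^44 ≡ 15 (mod 53).
Giant steps γ_i = 15·15^i mod 53: γ_0=15, γ_1=13, γ_2=36, γ_3=10, γ_4=44, γ_5=24 (in table at j=4).
x = i·n + j = 5·8 + 4 = 44.
Check: 32^44 ≡ 15 (mod 53).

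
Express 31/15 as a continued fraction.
[2; 15]

Euclidean algorithm steps:
31 = 2 × 15 + 1
15 = 15 × 1 + 0
Continued fraction: [2; 15]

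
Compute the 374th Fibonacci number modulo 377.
55

Matrix identity: Q^n = [[F_(n+1), F_n], [F_n, F_(n-1)]] with Q = [[1,1],[1,0]].
n = 374 = 101110110₂. Square-and-multiply, entries mod 377:
Q^1 = [[1,1],[1,0]]
Q^2 = (Q^1)² = [[2,1],[1,1]]
Q^5 = (Q^2)²·Q = [[8,5],[5,3]]
Q^11 = (Q^5)²·Q = [[144,89],[89,55]]
Q^23 = (Q^11)²·Q = [[374,5],[5,369]]
Q^46 = (Q^23)² = [[34,322],[322,89]]
Q^93 = (Q^46)²·Q = [[55,34],[34,21]]
Q^187 = (Q^93)²·Q = [[356,34],[34,322]]
Q^374 = (Q^187)² = [[89,55],[55,34]]
F_374 mod 377 = Q^374[0][1] = 55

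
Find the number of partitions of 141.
16670689208

p(n) counts ways to write n as a sum of positive integers (order ignored).
Euler's pentagonal recurrence: p(k) = p(k-1) + p(k-2) - p(k-5) - p(k-7) + p(k-12) + p(k-15) - ... (offsets j(3j∓1)/2, signs ++--, p(0)=1, p(<0)=0).
DP table for k = 0..140: p(0)=1, p(1)=1, p(2)=2, p(3)=3, p(4)=5, p(5)=7, p(6)=11, p(7)=15, p(8)=22, p(9)=30, p(10)=42, p(11)=56, p(12)=77, p(13)=101, p(14)=135, p(15)=176, p(16)=231, p(17)=297, p(18)=385, p(19)=490, p(20)=627, p(21)=792, p(22)=1002, p(23)=1255, p(24)=1575, p(25)=1958, p(26)=2436, p(27)=3010, p(28)=3718, p(29)=4565, p(30)=5604, p(31)=6842, p(32)=8349, p(33)=10143, p(34)=12310, p(35)=14883, p(36)=17977, p(37)=21637, p(38)=26015, p(39)=31185, p(40)=37338, p(41)=44583, p(42)=53174, p(43)=63261, p(44)=75175, p(45)=89134, p(46)=105558, p(47)=124754, p(48)=147273, p(49)=173525, p(50)=204226, p(51)=239943, p(52)=281589, p(53)=329931, p(54)=386155, p(55)=451276, p(56)=526823, p(57)=614154, p(58)=715220, p(59)=831820, p(60)=966467, p(61)=1121505, p(62)=1300156, p(63)=1505499, p(64)=1741630, p(65)=2012558, p(66)=2323520, p(67)=2679689, p(68)=3087735, p(69)=3554345, p(70)=4087968, p(71)=4697205, p(72)=5392783, p(73)=6185689, p(74)=7089500, p(75)=8118264, p(76)=9289091, p(77)=10619863, p(78)=12132164, p(79)=13848650, p(80)=15796476, p(81)=18004327, p(82)=20506255, p(83)=23338469, p(84)=26543660, p(85)=30167357, p(86)=34262962, p(87)=38887673, p(88)=44108109, p(89)=49995925, p(90)=56634173, p(91)=64112359, p(92)=72533807, p(93)=82010177, p(94)=92669720, p(95)=104651419, p(96)=118114304, p(97)=133230930, p(98)=150198136, p(99)=169229875, p(100)=190569292, p(101)=214481126, p(102)=241265379, p(103)=271248950, p(104)=304801365, p(105)=342325709, p(106)=384276336, p(107)=431149389, p(108)=483502844, p(109)=541946240, p(110)=607163746, p(111)=679903203, p(112)=761002156, p(113)=851376628, p(114)=952050665, p(115)=1064144451, p(116)=1188908248, p(117)=1327710076, p(118)=1482074143, p(119)=1653668665, p(120)=1844349560, p(121)=2056148051, p(122)=2291320912, p(123)=2552338241, p(124)=2841940500, p(125)=3163127352, p(126)=3519222692, p(127)=3913864295, p(128)=4351078600, p(129)=4835271870, p(130)=5371315400, p(131)=5964539504, p(132)=6620830889, p(133)=7346629512, p(134)=8149040695, p(135)=9035836076, p(136)=10015581680, p(137)=11097645016, p(138)=12292341831, p(139)=13610949895, p(140)=15065878135.
Final step: p(141) = p(140) + p(139) - p(136) - p(134) + p(129) + p(126) - p(119) - p(115) + p(106) + p(101) - p(90) - p(84) + p(71) + p(64) - p(49) - p(41) + p(24) + p(15)
= 15065878135 + 13610949895 - 10015581680 - 8149040695 + 4835271870 + 3519222692 - 1653668665 - 1064144451 + 384276336 + 214481126 - 56634173 - 26543660 + 4697205 + 1741630 - 173525 - 44583 + 1575 + 176
= 16670689208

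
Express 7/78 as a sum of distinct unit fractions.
1/12 + 1/156

Greedy algorithm:
7/78: ceiling(78/7) = 12, use 1/12
1/156: ceiling(156/1) = 156, use 1/156
Result: 7/78 = 1/12 + 1/156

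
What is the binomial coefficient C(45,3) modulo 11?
0

Using Lucas' theorem:
Write n=45 and k=3 in base 11:
n in base 11: [4, 1]
k in base 11: [0, 3]
C(45,3) mod 11 = ∏ C(n_i, k_i) mod 11
Digit binomials (mod 11): C(4,0) = 1; C(1,3) = 0 (k_i > n_i)
Product: 1 × 0 = 0 ≡ 0 (mod 11)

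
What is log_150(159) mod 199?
3

Baby-step giant-step with step n = ⌈√199⌉ = 15.
Baby steps 150^j mod 199 (j:value) for j=0..14: 0:1, 1:150, 2:13, 3:159, 4:169, 5:77, 6:8, 7:6, 8:104, 9:78, 10:158, 11:19, 12:64, 13:48, 14:36.
h = 159 is already in the table at j=3, so x = 3.
Check: 150^3 ≡ 159 (mod 199).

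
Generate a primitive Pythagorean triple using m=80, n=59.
(2919, 9440, 9881)

Euclid's formula: a = m² - n², b = 2mn, c = m² + n²
m = 80, n = 59
a = 80² - 59² = 6400 - 3481 = 2919
b = 2 × 80 × 59 = 9440
c = 80² + 59² = 6400 + 3481 = 9881
Verification: 2919² + 9440² = 8520561 + 89113600 = 97634161 = 9881² ✓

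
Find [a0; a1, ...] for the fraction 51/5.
[10; 5]

Euclidean algorithm steps:
51 = 10 × 5 + 1
5 = 5 × 1 + 0
Continued fraction: [10; 5]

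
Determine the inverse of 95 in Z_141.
95

gcd(95, 141) = 1, so the inverse exists.
Extended Euclidean algorithm on (141, 95):
141 = 1 × 95 + 46  ⟹  46 = (1)·141 + (-1)·95
95 = 2 × 46 + 3  ⟹  3 = (-2)·141 + (3)·95
46 = 15 × 3 + 1  ⟹  1 = (31)·141 + (-46)·95
So (-46)·95 ≡ 1 (mod 141), i.e. 95^(-1) ≡ -46 ≡ 95 (mod 141).
Check: 95 × 95 = 9025 ≡ 1 (mod 141)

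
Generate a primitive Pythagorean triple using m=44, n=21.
(1495, 1848, 2377)

Euclid's formula: a = m² - n², b = 2mn, c = m² + n²
m = 44, n = 21
a = 44² - 21² = 1936 - 441 = 1495
b = 2 × 44 × 21 = 1848
c = 44² + 21² = 1936 + 441 = 2377
Verification: 1495² + 1848² = 2235025 + 3415104 = 5650129 = 2377² ✓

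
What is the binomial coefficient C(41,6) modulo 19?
0

Using Lucas' theorem:
Write n=41 and k=6 in base 19:
n in base 19: [2, 3]
k in base 19: [0, 6]
C(41,6) mod 19 = ∏ C(n_i, k_i) mod 19
Digit binomials (mod 19): C(2,0) = 1; C(3,6) = 0 (k_i > n_i)
Product: 1 × 0 = 0 ≡ 0 (mod 19)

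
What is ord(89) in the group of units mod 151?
150

151 is prime, so ord(89) divides φ(151) = 150.
Divisors of 150: 1, 2, 3, 5, 6, 10, 15, 25, 30, 50, 75, 150.
Repeated squaring: 89^1 ≡ 89, 89^2 ≡ 69, 89^4 ≡ 80, 89^8 ≡ 58, 89^16 ≡ 42, 89^32 ≡ 103, 89^64 ≡ 39, 89^128 ≡ 11 (mod 151).
Test 89^d mod 151 for each divisor d in increasing order:
89^1 ≡ 89
89^2 ≡ 69
89^3 = 89^2·89^1 ≡ 101
89^5 = 89^4·89^1 ≡ 23
89^6 = 89^4·89^2 ≡ 84
89^10 = 89^8·89^2 ≡ 76
89^15 = 89^8·89^4·89^2·89^1 ≡ 87
89^25 = 89^16·89^8·89^1 ≡ 119
89^30 = 89^16·89^8·89^4·89^2 ≡ 19
89^50 = 89^32·89^16·89^2 ≡ 118
89^75 = 89^64·89^8·89^2·89^1 ≡ 150
89^150 = 89^128·89^16·89^4·89^2 ≡ 1  ← first divisor giving 1
The order is 150.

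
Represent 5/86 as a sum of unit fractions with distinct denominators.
1/18 + 1/387

Greedy algorithm:
5/86: ceiling(86/5) = 18, use 1/18
1/387: ceiling(387/1) = 387, use 1/387
Result: 5/86 = 1/18 + 1/387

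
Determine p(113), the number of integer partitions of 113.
851376628

p(n) counts ways to write n as a sum of positive integers (order ignored).
Euler's pentagonal recurrence: p(k) = p(k-1) + p(k-2) - p(k-5) - p(k-7) + p(k-12) + p(k-15) - ... (offsets j(3j∓1)/2, signs ++--, p(0)=1, p(<0)=0).
DP table for k = 0..112: p(0)=1, p(1)=1, p(2)=2, p(3)=3, p(4)=5, p(5)=7, p(6)=11, p(7)=15, p(8)=22, p(9)=30, p(10)=42, p(11)=56, p(12)=77, p(13)=101, p(14)=135, p(15)=176, p(16)=231, p(17)=297, p(18)=385, p(19)=490, p(20)=627, p(21)=792, p(22)=1002, p(23)=1255, p(24)=1575, p(25)=1958, p(26)=2436, p(27)=3010, p(28)=3718, p(29)=4565, p(30)=5604, p(31)=6842, p(32)=8349, p(33)=10143, p(34)=12310, p(35)=14883, p(36)=17977, p(37)=21637, p(38)=26015, p(39)=31185, p(40)=37338, p(41)=44583, p(42)=53174, p(43)=63261, p(44)=75175, p(45)=89134, p(46)=105558, p(47)=124754, p(48)=147273, p(49)=173525, p(50)=204226, p(51)=239943, p(52)=281589, p(53)=329931, p(54)=386155, p(55)=451276, p(56)=526823, p(57)=614154, p(58)=715220, p(59)=831820, p(60)=966467, p(61)=1121505, p(62)=1300156, p(63)=1505499, p(64)=1741630, p(65)=2012558, p(66)=2323520, p(67)=2679689, p(68)=3087735, p(69)=3554345, p(70)=4087968, p(71)=4697205, p(72)=5392783, p(73)=6185689, p(74)=7089500, p(75)=8118264, p(76)=9289091, p(77)=10619863, p(78)=12132164, p(79)=13848650, p(80)=15796476, p(81)=18004327, p(82)=20506255, p(83)=23338469, p(84)=26543660, p(85)=30167357, p(86)=34262962, p(87)=38887673, p(88)=44108109, p(89)=49995925, p(90)=56634173, p(91)=64112359, p(92)=72533807, p(93)=82010177, p(94)=92669720, p(95)=104651419, p(96)=118114304, p(97)=133230930, p(98)=150198136, p(99)=169229875, p(100)=190569292, p(101)=214481126, p(102)=241265379, p(103)=271248950, p(104)=304801365, p(105)=342325709, p(106)=384276336, p(107)=431149389, p(108)=483502844, p(109)=541946240, p(110)=607163746, p(111)=679903203, p(112)=761002156.
Final step: p(113) = p(112) + p(111) - p(108) - p(106) + p(101) + p(98) - p(91) - p(87) + p(78) + p(73) - p(62) - p(56) + p(43) + p(36) - p(21) - p(13)
= 761002156 + 679903203 - 483502844 - 384276336 + 214481126 + 150198136 - 64112359 - 38887673 + 12132164 + 6185689 - 1300156 - 526823 + 63261 + 17977 - 792 - 101
= 851376628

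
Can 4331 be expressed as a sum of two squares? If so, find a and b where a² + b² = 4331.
Not possible

Factorization: 4331 = 61 × 71
By Fermat: n is sum of two squares iff every prime p ≡ 3 (mod 4) appears to even power.
Prime(s) ≡ 3 (mod 4) with odd exponent: [(71, 1)]
Therefore 4331 cannot be expressed as a² + b².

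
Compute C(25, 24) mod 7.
4

Using Lucas' theorem:
Write n=25 and k=24 in base 7:
n in base 7: [3, 4]
k in base 7: [3, 3]
C(25,24) mod 7 = ∏ C(n_i, k_i) mod 7
Digit binomials (mod 7): C(3,3) = 1; C(4,3) = 4
Product: 1 × 4 = 4 ≡ 4 (mod 7)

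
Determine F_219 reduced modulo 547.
193

Matrix identity: Q^n = [[F_(n+1), F_n], [F_n, F_(n-1)]] with Q = [[1,1],[1,0]].
n = 219 = 11011011₂. Square-and-multiply, entries mod 547:
Q^1 = [[1,1],[1,0]]
Q^3 = (Q^1)²·Q = [[3,2],[2,1]]
Q^6 = (Q^3)² = [[13,8],[8,5]]
Q^13 = (Q^6)²·Q = [[377,233],[233,144]]
Q^27 = (Q^13)²·Q = [[4,45],[45,506]]
Q^54 = (Q^27)² = [[400,523],[523,424]]
Q^109 = (Q^54)²·Q = [[221,305],[305,463]]
Q^219 = (Q^109)²·Q = [[406,193],[193,213]]
F_219 mod 547 = Q^219[0][1] = 193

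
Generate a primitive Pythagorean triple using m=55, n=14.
(2829, 1540, 3221)

Euclid's formula: a = m² - n², b = 2mn, c = m² + n²
m = 55, n = 14
a = 55² - 14² = 3025 - 196 = 2829
b = 2 × 55 × 14 = 1540
c = 55² + 14² = 3025 + 196 = 3221
Verification: 2829² + 1540² = 8003241 + 2371600 = 10374841 = 3221² ✓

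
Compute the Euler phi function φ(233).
232

233 = 233
φ(n) = n × ∏(1 - 1/p) for each prime p dividing n
φ(233) = 233 × (1 - 1/233) = 232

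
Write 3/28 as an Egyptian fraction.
1/10 + 1/140

Greedy algorithm:
3/28: ceiling(28/3) = 10, use 1/10
1/140: ceiling(140/1) = 140, use 1/140
Result: 3/28 = 1/10 + 1/140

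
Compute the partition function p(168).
228204732751

p(n) counts ways to write n as a sum of positive integers (order ignored).
Euler's pentagonal recurrence: p(k) = p(k-1) + p(k-2) - p(k-5) - p(k-7) + p(k-12) + p(k-15) - ... (offsets j(3j∓1)/2, signs ++--, p(0)=1, p(<0)=0).
DP table for k = 0..167: p(0)=1, p(1)=1, p(2)=2, p(3)=3, p(4)=5, p(5)=7, p(6)=11, p(7)=15, p(8)=22, p(9)=30, p(10)=42, p(11)=56, p(12)=77, p(13)=101, p(14)=135, p(15)=176, p(16)=231, p(17)=297, p(18)=385, p(19)=490, p(20)=627, p(21)=792, p(22)=1002, p(23)=1255, p(24)=1575, p(25)=1958, p(26)=2436, p(27)=3010, p(28)=3718, p(29)=4565, p(30)=5604, p(31)=6842, p(32)=8349, p(33)=10143, p(34)=12310, p(35)=14883, p(36)=17977, p(37)=21637, p(38)=26015, p(39)=31185, p(40)=37338, p(41)=44583, p(42)=53174, p(43)=63261, p(44)=75175, p(45)=89134, p(46)=105558, p(47)=124754, p(48)=147273, p(49)=173525, p(50)=204226, p(51)=239943, p(52)=281589, p(53)=329931, p(54)=386155, p(55)=451276, p(56)=526823, p(57)=614154, p(58)=715220, p(59)=831820, p(60)=966467, p(61)=1121505, p(62)=1300156, p(63)=1505499, p(64)=1741630, p(65)=2012558, p(66)=2323520, p(67)=2679689, p(68)=3087735, p(69)=3554345, p(70)=4087968, p(71)=4697205, p(72)=5392783, p(73)=6185689, p(74)=7089500, p(75)=8118264, p(76)=9289091, p(77)=10619863, p(78)=12132164, p(79)=13848650, p(80)=15796476, p(81)=18004327, p(82)=20506255, p(83)=23338469, p(84)=26543660, p(85)=30167357, p(86)=34262962, p(87)=38887673, p(88)=44108109, p(89)=49995925, p(90)=56634173, p(91)=64112359, p(92)=72533807, p(93)=82010177, p(94)=92669720, p(95)=104651419, p(96)=118114304, p(97)=133230930, p(98)=150198136, p(99)=169229875, p(100)=190569292, p(101)=214481126, p(102)=241265379, p(103)=271248950, p(104)=304801365, p(105)=342325709, p(106)=384276336, p(107)=431149389, p(108)=483502844, p(109)=541946240, p(110)=607163746, p(111)=679903203, p(112)=761002156, p(113)=851376628, p(114)=952050665, p(115)=1064144451, p(116)=1188908248, p(117)=1327710076, p(118)=1482074143, p(119)=1653668665, p(120)=1844349560, p(121)=2056148051, p(122)=2291320912, p(123)=2552338241, p(124)=2841940500, p(125)=3163127352, p(126)=3519222692, p(127)=3913864295, p(128)=4351078600, p(129)=4835271870, p(130)=5371315400, p(131)=5964539504, p(132)=6620830889, p(133)=7346629512, p(134)=8149040695, p(135)=9035836076, p(136)=10015581680, p(137)=11097645016, p(138)=12292341831, p(139)=13610949895, p(140)=15065878135, p(141)=16670689208, p(142)=18440293320, p(143)=20390982757, p(144)=22540654445, p(145)=24908858009, p(146)=27517052599, p(147)=30388671978, p(148)=33549419497, p(149)=37027355200, p(150)=40853235313, p(151)=45060624582, p(152)=49686288421, p(153)=54770336324, p(154)=60356673280, p(155)=66493182097, p(156)=73232243759, p(157)=80630964769, p(158)=88751778802, p(159)=97662728555, p(160)=107438159466, p(161)=118159068427, p(162)=129913904637, p(163)=142798995930, p(164)=156919475295, p(165)=172389800255, p(166)=189334822579, p(167)=207890420102.
Final step: p(168) = p(167) + p(166) - p(163) - p(161) + p(156) + p(153) - p(146) - p(142) + p(133) + p(128) - p(117) - p(111) + p(98) + p(91) - p(76) - p(68) + p(51) + p(42) - p(23) - p(13)
= 207890420102 + 189334822579 - 142798995930 - 118159068427 + 73232243759 + 54770336324 - 27517052599 - 18440293320 + 7346629512 + 4351078600 - 1327710076 - 679903203 + 150198136 + 64112359 - 9289091 - 3087735 + 239943 + 53174 - 1255 - 101
= 228204732751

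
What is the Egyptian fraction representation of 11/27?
1/3 + 1/14 + 1/378

Greedy algorithm:
11/27: ceiling(27/11) = 3, use 1/3
2/27: ceiling(27/2) = 14, use 1/14
1/378: ceiling(378/1) = 378, use 1/378
Result: 11/27 = 1/3 + 1/14 + 1/378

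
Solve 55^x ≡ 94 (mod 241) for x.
208

Baby-step giant-step with step n = ⌈√241⌉ = 16.
Baby steps 55^j mod 241 (j:value) for j=0..15: 0:1, 1:55, 2:133, 3:85, 4:96, 5:219, 6:236, 7:207, 8:58, 9:57, 10:2, 11:110, 12:25, 13:170, 14:192, 15:197.
Giant-step multiplier: 55^(-16) ≡ 55^(240-16) = 55^224 ≡ 24 (mod 241).
Giant steps γ_i = 94·24^i mod 241: γ_0=94, γ_1=87, γ_2=160, γ_3=225, γ_4=98, γ_5=183, γ_6=54, γ_7=91, γ_8=15, γ_9=119, γ_10=205, γ_11=100, γ_12=231, γ_13=1 (in table at j=0).
x = i·n + j = 13·16 + 0 = 208.
Check: 55^208 ≡ 94 (mod 241).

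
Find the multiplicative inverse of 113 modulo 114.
113

gcd(113, 114) = 1, so the inverse exists.
Extended Euclidean algorithm on (114, 113):
114 = 1 × 113 + 1  ⟹  1 = (1)·114 + (-1)·113
So (-1)·113 ≡ 1 (mod 114), i.e. 113^(-1) ≡ -1 ≡ 113 (mod 114).
Check: 113 × 113 = 12769 ≡ 1 (mod 114)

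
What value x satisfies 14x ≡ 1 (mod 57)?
53

gcd(14, 57) = 1, so the inverse exists.
Extended Euclidean algorithm on (57, 14):
57 = 4 × 14 + 1  ⟹  1 = (1)·57 + (-4)·14
So (-4)·14 ≡ 1 (mod 57), i.e. 14^(-1) ≡ -4 ≡ 53 (mod 57).
Check: 14 × 53 = 742 ≡ 1 (mod 57)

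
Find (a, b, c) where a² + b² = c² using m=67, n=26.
(3813, 3484, 5165)

Euclid's formula: a = m² - n², b = 2mn, c = m² + n²
m = 67, n = 26
a = 67² - 26² = 4489 - 676 = 3813
b = 2 × 67 × 26 = 3484
c = 67² + 26² = 4489 + 676 = 5165
Verification: 3813² + 3484² = 14538969 + 12138256 = 26677225 = 5165² ✓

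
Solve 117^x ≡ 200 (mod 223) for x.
200

Baby-step giant-step with step n = ⌈√223⌉ = 15.
Baby steps 117^j mod 223 (j:value) for j=0..14: 0:1, 1:117, 2:86, 3:27, 4:37, 5:92, 6:60, 7:107, 8:31, 9:59, 10:213, 11:168, 12:32, 13:176, 14:76.
Giant-step multiplier: 117^(-15) ≡ 117^(222-15) = 117^207 ≡ 215 (mod 223).
Giant steps γ_i = 200·215^i mod 223: γ_0=200, γ_1=184, γ_2=89, γ_3=180, γ_4=121, γ_5=147, γ_6=162, γ_7=42, γ_8=110, γ_9=12, γ_10=127, γ_11=99, γ_12=100, γ_13=92 (in table at j=5).
x = i·n + j = 13·15 + 5 = 200.
Check: 117^200 ≡ 200 (mod 223).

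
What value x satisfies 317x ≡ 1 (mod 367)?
22

gcd(317, 367) = 1, so the inverse exists.
Extended Euclidean algorithm on (367, 317):
367 = 1 × 317 + 50  ⟹  50 = (1)·367 + (-1)·317
317 = 6 × 50 + 17  ⟹  17 = (-6)·367 + (7)·317
50 = 2 × 17 + 16  ⟹  16 = (13)·367 + (-15)·317
17 = 1 × 16 + 1  ⟹  1 = (-19)·367 + (22)·317
So (22)·317 ≡ 1 (mod 367), i.e. 317^(-1) ≡ 22 (mod 367).
Check: 317 × 22 = 6974 ≡ 1 (mod 367)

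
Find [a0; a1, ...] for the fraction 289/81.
[3; 1, 1, 3, 5, 2]

Euclidean algorithm steps:
289 = 3 × 81 + 46
81 = 1 × 46 + 35
46 = 1 × 35 + 11
35 = 3 × 11 + 2
11 = 5 × 2 + 1
2 = 2 × 1 + 0
Continued fraction: [3; 1, 1, 3, 5, 2]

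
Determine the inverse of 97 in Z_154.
27

gcd(97, 154) = 1, so the inverse exists.
Extended Euclidean algorithm on (154, 97):
154 = 1 × 97 + 57  ⟹  57 = (1)·154 + (-1)·97
97 = 1 × 57 + 40  ⟹  40 = (-1)·154 + (2)·97
57 = 1 × 40 + 17  ⟹  17 = (2)·154 + (-3)·97
40 = 2 × 17 + 6  ⟹  6 = (-5)·154 + (8)·97
17 = 2 × 6 + 5  ⟹  5 = (12)·154 + (-19)·97
6 = 1 × 5 + 1  ⟹  1 = (-17)·154 + (27)·97
So (27)·97 ≡ 1 (mod 154), i.e. 97^(-1) ≡ 27 (mod 154).
Check: 97 × 27 = 2619 ≡ 1 (mod 154)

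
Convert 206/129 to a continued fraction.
[1; 1, 1, 2, 12, 2]

Euclidean algorithm steps:
206 = 1 × 129 + 77
129 = 1 × 77 + 52
77 = 1 × 52 + 25
52 = 2 × 25 + 2
25 = 12 × 2 + 1
2 = 2 × 1 + 0
Continued fraction: [1; 1, 1, 2, 12, 2]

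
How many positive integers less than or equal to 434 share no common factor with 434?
180

434 = 2 × 7 × 31
φ(n) = n × ∏(1 - 1/p) for each prime p dividing n
φ(434) = 434 × (1 - 1/2) × (1 - 1/7) × (1 - 1/31) = 180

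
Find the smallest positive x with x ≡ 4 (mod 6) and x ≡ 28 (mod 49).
28

Using Chinese Remainder Theorem:
M = 6 × 49 = 294
M1 = 49, M2 = 6
y1 = 49^(-1) mod 6 = 1
y2 = 6^(-1) mod 49 = 41
x = (4×49×1 + 28×6×41) mod 294 = 28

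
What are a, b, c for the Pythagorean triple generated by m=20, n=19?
(39, 760, 761)

Euclid's formula: a = m² - n², b = 2mn, c = m² + n²
m = 20, n = 19
a = 20² - 19² = 400 - 361 = 39
b = 2 × 20 × 19 = 760
c = 20² + 19² = 400 + 361 = 761
Verification: 39² + 760² = 1521 + 577600 = 579121 = 761² ✓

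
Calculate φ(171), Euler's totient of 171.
108

171 = 3^2 × 19
φ(n) = n × ∏(1 - 1/p) for each prime p dividing n
φ(171) = 171 × (1 - 1/3) × (1 - 1/19) = 108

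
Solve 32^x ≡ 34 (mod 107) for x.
6

Baby-step giant-step with step n = ⌈√107⌉ = 11.
Baby steps 32^j mod 107 (j:value) for j=0..10: 0:1, 1:32, 2:61, 3:26, 4:83, 5:88, 6:34, 7:18, 8:41, 9:28, 10:40.
h = 34 is already in the table at j=6, so x = 6.
Check: 32^6 ≡ 34 (mod 107).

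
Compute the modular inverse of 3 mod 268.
179

gcd(3, 268) = 1, so the inverse exists.
Extended Euclidean algorithm on (268, 3):
268 = 89 × 3 + 1  ⟹  1 = (1)·268 + (-89)·3
So (-89)·3 ≡ 1 (mod 268), i.e. 3^(-1) ≡ -89 ≡ 179 (mod 268).
Check: 3 × 179 = 537 ≡ 1 (mod 268)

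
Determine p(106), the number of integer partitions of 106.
384276336

p(n) counts ways to write n as a sum of positive integers (order ignored).
Euler's pentagonal recurrence: p(k) = p(k-1) + p(k-2) - p(k-5) - p(k-7) + p(k-12) + p(k-15) - ... (offsets j(3j∓1)/2, signs ++--, p(0)=1, p(<0)=0).
DP table for k = 0..105: p(0)=1, p(1)=1, p(2)=2, p(3)=3, p(4)=5, p(5)=7, p(6)=11, p(7)=15, p(8)=22, p(9)=30, p(10)=42, p(11)=56, p(12)=77, p(13)=101, p(14)=135, p(15)=176, p(16)=231, p(17)=297, p(18)=385, p(19)=490, p(20)=627, p(21)=792, p(22)=1002, p(23)=1255, p(24)=1575, p(25)=1958, p(26)=2436, p(27)=3010, p(28)=3718, p(29)=4565, p(30)=5604, p(31)=6842, p(32)=8349, p(33)=10143, p(34)=12310, p(35)=14883, p(36)=17977, p(37)=21637, p(38)=26015, p(39)=31185, p(40)=37338, p(41)=44583, p(42)=53174, p(43)=63261, p(44)=75175, p(45)=89134, p(46)=105558, p(47)=124754, p(48)=147273, p(49)=173525, p(50)=204226, p(51)=239943, p(52)=281589, p(53)=329931, p(54)=386155, p(55)=451276, p(56)=526823, p(57)=614154, p(58)=715220, p(59)=831820, p(60)=966467, p(61)=1121505, p(62)=1300156, p(63)=1505499, p(64)=1741630, p(65)=2012558, p(66)=2323520, p(67)=2679689, p(68)=3087735, p(69)=3554345, p(70)=4087968, p(71)=4697205, p(72)=5392783, p(73)=6185689, p(74)=7089500, p(75)=8118264, p(76)=9289091, p(77)=10619863, p(78)=12132164, p(79)=13848650, p(80)=15796476, p(81)=18004327, p(82)=20506255, p(83)=23338469, p(84)=26543660, p(85)=30167357, p(86)=34262962, p(87)=38887673, p(88)=44108109, p(89)=49995925, p(90)=56634173, p(91)=64112359, p(92)=72533807, p(93)=82010177, p(94)=92669720, p(95)=104651419, p(96)=118114304, p(97)=133230930, p(98)=150198136, p(99)=169229875, p(100)=190569292, p(101)=214481126, p(102)=241265379, p(103)=271248950, p(104)=304801365, p(105)=342325709.
Final step: p(106) = p(105) + p(104) - p(101) - p(99) + p(94) + p(91) - p(84) - p(80) + p(71) + p(66) - p(55) - p(49) + p(36) + p(29) - p(14) - p(6)
= 342325709 + 304801365 - 214481126 - 169229875 + 92669720 + 64112359 - 26543660 - 15796476 + 4697205 + 2323520 - 451276 - 173525 + 17977 + 4565 - 135 - 11
= 384276336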